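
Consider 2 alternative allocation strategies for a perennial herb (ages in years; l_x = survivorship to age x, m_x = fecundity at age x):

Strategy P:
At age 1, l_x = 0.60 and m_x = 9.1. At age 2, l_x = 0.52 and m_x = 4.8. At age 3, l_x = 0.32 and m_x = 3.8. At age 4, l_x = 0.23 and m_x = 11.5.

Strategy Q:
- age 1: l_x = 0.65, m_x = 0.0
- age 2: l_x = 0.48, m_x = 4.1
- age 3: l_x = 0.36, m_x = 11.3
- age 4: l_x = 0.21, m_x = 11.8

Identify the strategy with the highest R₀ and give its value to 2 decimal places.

Strategy P: R₀ = 0.60×9.1 + 0.52×4.8 + 0.32×3.8 + 0.23×11.5 = 11.8170
Strategy Q: R₀ = 0.65×0.0 + 0.48×4.1 + 0.36×11.3 + 0.21×11.8 = 8.5140
Highest R₀: strategy P with 11.8170.

11.82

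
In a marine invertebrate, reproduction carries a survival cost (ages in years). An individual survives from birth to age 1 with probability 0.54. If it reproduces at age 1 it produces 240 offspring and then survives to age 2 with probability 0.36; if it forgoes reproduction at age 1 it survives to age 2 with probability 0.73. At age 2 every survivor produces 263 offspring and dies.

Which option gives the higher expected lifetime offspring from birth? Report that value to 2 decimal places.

180.73

breed at age 1: R₀ = 0.54 × (240 + 0.36 × 263) = 0.54 × 334.6800 = 180.7272
delay to age 2: R₀ = 0.54 × (0.73 × 263) = 0.54 × 191.9900 = 103.6746
Higher: breed at age 1 (180.7272).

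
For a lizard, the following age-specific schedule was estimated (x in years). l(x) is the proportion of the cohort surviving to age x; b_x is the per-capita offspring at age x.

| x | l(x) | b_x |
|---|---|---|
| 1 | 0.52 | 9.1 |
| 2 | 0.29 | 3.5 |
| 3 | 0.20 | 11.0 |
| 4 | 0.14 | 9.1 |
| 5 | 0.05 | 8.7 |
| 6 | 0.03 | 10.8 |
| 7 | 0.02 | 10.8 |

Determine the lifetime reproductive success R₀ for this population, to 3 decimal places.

10.196

R₀ = Σ l(x) b_x:
  age 1: 0.52 × 9.1 = 4.7320
  age 2: 0.29 × 3.5 = 1.0150
  age 3: 0.20 × 11.0 = 2.2000
  age 4: 0.14 × 9.1 = 1.2740
  age 5: 0.05 × 8.7 = 0.4350
  age 6: 0.03 × 10.8 = 0.3240
  age 7: 0.02 × 10.8 = 0.2160
R₀ = 4.7320 + 1.0150 + 2.2000 + 1.2740 + 0.4350 + 0.3240 + 0.2160 = 10.1960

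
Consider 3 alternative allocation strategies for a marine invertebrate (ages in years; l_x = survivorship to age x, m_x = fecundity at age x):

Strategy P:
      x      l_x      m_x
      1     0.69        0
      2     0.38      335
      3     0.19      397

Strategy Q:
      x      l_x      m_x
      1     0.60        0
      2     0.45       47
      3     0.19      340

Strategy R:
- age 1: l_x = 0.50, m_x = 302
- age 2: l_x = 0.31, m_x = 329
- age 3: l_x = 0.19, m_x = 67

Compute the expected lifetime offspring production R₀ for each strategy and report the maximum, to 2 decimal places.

265.72

Strategy P: R₀ = 0.69×0 + 0.38×335 + 0.19×397 = 202.7300
Strategy Q: R₀ = 0.60×0 + 0.45×47 + 0.19×340 = 85.7500
Strategy R: R₀ = 0.50×302 + 0.31×329 + 0.19×67 = 265.7200
Highest R₀: strategy R with 265.7200.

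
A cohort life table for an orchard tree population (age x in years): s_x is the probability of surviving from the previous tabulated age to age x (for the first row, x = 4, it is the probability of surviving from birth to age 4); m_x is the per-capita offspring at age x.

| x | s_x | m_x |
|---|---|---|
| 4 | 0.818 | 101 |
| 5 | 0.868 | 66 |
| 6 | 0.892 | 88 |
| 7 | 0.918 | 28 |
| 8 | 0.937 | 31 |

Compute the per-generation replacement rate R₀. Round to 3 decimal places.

Survivorship from birth: l_x = s_4·s_5·…·s_x.
  l_4 = 0.81800
  l_5 = 0.71002
  l_6 = 0.63334
  l_7 = 0.58141
  l_8 = 0.54478
R₀ = Σ l_x m_x:
  age 4: 0.81800 × 101 = 82.6180
  age 5: 0.71002 × 66 = 46.8613
  age 6: 0.63334 × 88 = 55.7339
  age 7: 0.58141 × 28 = 16.2795
  age 8: 0.54478 × 31 = 16.8882
R₀ = 82.6180 + 46.8613 + 55.7339 + 16.2795 + 16.8882 = 218.3809

218.381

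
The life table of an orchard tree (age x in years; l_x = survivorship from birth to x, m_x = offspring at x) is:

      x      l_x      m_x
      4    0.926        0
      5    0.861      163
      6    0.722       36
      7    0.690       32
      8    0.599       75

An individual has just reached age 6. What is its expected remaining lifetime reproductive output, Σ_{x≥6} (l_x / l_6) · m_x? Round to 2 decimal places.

128.80

l_6 = 0.722. Conditional survival from age 6 to x is l_x / l_6.
  x=6: (0.722/0.722) × 36 = 36.0000
  x=7: (0.690/0.722) × 32 = 30.5817
  x=8: (0.599/0.722) × 75 = 62.2230
Sum = 36.0000 + 30.5817 + 62.2230 = 128.8047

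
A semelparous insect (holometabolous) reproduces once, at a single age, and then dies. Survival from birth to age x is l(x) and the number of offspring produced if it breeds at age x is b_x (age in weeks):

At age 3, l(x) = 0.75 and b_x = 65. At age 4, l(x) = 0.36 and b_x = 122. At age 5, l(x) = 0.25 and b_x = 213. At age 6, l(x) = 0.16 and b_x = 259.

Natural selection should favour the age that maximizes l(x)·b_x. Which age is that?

5

Expected offspring if breeding at age x = l(x) × b_x:
  age 3: 0.75 × 65 = 48.750
  age 4: 0.36 × 122 = 43.920
  age 5: 0.25 × 213 = 53.250
  age 6: 0.16 × 259 = 41.440
Maximum at age 5 (53.250).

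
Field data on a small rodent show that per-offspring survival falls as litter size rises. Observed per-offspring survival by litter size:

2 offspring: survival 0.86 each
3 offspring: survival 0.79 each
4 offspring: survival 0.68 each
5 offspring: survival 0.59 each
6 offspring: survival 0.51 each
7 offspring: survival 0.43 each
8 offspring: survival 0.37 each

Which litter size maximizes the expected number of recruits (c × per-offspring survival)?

6

Expected recruits = c × s(c):
  c=2: 2 × 0.86 = 1.720
  c=3: 3 × 0.79 = 2.370
  c=4: 4 × 0.68 = 2.720
  c=5: 5 × 0.59 = 2.950
  c=6: 6 × 0.51 = 3.060
  c=7: 7 × 0.43 = 3.010
  c=8: 8 × 0.37 = 2.960
Maximum at c = 6 (3.060 recruits).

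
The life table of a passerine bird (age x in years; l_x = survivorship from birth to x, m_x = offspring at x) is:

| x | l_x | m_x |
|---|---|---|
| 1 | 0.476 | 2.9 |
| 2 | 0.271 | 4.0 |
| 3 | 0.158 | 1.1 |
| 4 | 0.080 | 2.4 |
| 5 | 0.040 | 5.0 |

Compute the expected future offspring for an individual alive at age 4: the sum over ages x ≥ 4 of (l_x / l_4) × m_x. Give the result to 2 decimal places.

l_4 = 0.080. Conditional survival from age 4 to x is l_x / l_4.
  x=4: (0.080/0.080) × 2.4 = 2.4000
  x=5: (0.040/0.080) × 5.0 = 2.5000
Sum = 2.4000 + 2.5000 = 4.9000

4.90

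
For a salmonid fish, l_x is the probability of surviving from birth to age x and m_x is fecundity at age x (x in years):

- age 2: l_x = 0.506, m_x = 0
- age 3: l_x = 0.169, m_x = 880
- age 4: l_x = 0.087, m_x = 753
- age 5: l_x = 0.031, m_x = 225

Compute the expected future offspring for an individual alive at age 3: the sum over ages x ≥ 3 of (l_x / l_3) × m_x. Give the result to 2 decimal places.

l_3 = 0.169. Conditional survival from age 3 to x is l_x / l_3.
  x=3: (0.169/0.169) × 880 = 880.0000
  x=4: (0.087/0.169) × 753 = 387.6391
  x=5: (0.031/0.169) × 225 = 41.2722
Sum = 880.0000 + 387.6391 + 41.2722 = 1308.9112

1308.91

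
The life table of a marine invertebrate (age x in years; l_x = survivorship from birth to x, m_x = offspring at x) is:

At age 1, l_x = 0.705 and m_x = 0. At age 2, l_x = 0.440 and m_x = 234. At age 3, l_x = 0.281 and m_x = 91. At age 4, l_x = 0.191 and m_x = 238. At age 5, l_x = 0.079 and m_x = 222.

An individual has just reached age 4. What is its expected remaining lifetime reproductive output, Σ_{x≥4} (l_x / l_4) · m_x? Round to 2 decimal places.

329.82

l_4 = 0.191. Conditional survival from age 4 to x is l_x / l_4.
  x=4: (0.191/0.191) × 238 = 238.0000
  x=5: (0.079/0.191) × 222 = 91.8220
Sum = 238.0000 + 91.8220 = 329.8220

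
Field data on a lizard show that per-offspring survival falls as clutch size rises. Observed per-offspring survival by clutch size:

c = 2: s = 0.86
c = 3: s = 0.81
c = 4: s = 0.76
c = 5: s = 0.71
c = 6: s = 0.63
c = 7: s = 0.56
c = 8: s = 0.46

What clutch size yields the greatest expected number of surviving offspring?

7

Expected surviving offspring = c × s(c):
  c=2: 2 × 0.86 = 1.720
  c=3: 3 × 0.81 = 2.430
  c=4: 4 × 0.76 = 3.040
  c=5: 5 × 0.71 = 3.550
  c=6: 6 × 0.63 = 3.780
  c=7: 7 × 0.56 = 3.920
  c=8: 8 × 0.46 = 3.680
Maximum at c = 7 (3.920 surviving offspring).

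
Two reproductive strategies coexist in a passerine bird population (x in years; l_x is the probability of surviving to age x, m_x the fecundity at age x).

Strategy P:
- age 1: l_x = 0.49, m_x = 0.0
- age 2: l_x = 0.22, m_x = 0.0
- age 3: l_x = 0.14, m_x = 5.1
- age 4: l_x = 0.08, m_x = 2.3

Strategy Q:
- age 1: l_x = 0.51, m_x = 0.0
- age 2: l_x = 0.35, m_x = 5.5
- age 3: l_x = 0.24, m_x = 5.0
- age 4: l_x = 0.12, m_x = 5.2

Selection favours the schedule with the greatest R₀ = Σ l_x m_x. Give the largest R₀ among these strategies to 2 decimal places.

Strategy P: R₀ = 0.49×0.0 + 0.22×0.0 + 0.14×5.1 + 0.08×2.3 = 0.8980
Strategy Q: R₀ = 0.51×0.0 + 0.35×5.5 + 0.24×5.0 + 0.12×5.2 = 3.7490
Highest R₀: strategy Q with 3.7490.

3.75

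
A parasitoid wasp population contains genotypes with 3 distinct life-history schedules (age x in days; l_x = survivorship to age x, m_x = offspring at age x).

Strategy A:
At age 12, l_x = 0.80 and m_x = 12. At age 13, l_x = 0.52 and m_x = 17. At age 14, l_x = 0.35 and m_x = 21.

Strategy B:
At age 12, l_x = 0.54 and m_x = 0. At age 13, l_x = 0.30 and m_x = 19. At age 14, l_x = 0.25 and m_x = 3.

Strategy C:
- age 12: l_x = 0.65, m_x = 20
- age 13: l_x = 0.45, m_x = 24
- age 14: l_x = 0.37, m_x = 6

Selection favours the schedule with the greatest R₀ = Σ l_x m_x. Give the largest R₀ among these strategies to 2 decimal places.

26.02

Strategy A: R₀ = 0.80×12 + 0.52×17 + 0.35×21 = 25.7900
Strategy B: R₀ = 0.54×0 + 0.30×19 + 0.25×3 = 6.4500
Strategy C: R₀ = 0.65×20 + 0.45×24 + 0.37×6 = 26.0200
Highest R₀: strategy C with 26.0200.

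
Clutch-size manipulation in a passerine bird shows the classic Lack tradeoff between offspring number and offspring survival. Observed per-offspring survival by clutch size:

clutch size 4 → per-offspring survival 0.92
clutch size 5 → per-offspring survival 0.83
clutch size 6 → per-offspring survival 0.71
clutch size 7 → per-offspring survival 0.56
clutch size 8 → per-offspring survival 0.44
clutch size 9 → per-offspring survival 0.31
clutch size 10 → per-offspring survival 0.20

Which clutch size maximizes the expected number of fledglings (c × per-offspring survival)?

6

Expected fledglings = c × s(c):
  c=4: 4 × 0.92 = 3.680
  c=5: 5 × 0.83 = 4.150
  c=6: 6 × 0.71 = 4.260
  c=7: 7 × 0.56 = 3.920
  c=8: 8 × 0.44 = 3.520
  c=9: 9 × 0.31 = 2.790
  c=10: 10 × 0.20 = 2.000
Maximum at c = 6 (4.260 fledglings).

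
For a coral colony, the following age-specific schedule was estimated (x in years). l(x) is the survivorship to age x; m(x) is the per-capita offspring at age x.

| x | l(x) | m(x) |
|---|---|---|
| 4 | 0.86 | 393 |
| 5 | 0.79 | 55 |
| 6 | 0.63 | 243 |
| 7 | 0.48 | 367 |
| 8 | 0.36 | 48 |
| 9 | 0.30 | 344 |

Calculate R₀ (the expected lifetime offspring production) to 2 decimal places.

R₀ = Σ l(x) m(x):
  age 4: 0.86 × 393 = 337.9800
  age 5: 0.79 × 55 = 43.4500
  age 6: 0.63 × 243 = 153.0900
  age 7: 0.48 × 367 = 176.1600
  age 8: 0.36 × 48 = 17.2800
  age 9: 0.30 × 344 = 103.2000
R₀ = 337.9800 + 43.4500 + 153.0900 + 176.1600 + 17.2800 + 103.2000 = 831.1600

831.16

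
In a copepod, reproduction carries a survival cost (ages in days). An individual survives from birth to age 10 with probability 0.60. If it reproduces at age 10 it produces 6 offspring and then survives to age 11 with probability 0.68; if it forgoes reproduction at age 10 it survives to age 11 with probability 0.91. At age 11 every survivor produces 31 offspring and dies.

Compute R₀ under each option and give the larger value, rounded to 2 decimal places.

breed at age 10: R₀ = 0.60 × (6 + 0.68 × 31) = 0.60 × 27.0800 = 16.2480
delay to age 11: R₀ = 0.60 × (0.91 × 31) = 0.60 × 28.2100 = 16.9260
Higher: delay to age 11 (16.9260).

16.93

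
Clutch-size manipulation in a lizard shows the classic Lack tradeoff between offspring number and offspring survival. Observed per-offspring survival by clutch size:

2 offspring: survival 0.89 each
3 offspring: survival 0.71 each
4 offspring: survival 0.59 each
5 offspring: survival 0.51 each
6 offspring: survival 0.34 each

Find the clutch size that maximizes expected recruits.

5

Expected recruits = c × s(c):
  c=2: 2 × 0.89 = 1.780
  c=3: 3 × 0.71 = 2.130
  c=4: 4 × 0.59 = 2.360
  c=5: 5 × 0.51 = 2.550
  c=6: 6 × 0.34 = 2.040
Maximum at c = 5 (2.550 recruits).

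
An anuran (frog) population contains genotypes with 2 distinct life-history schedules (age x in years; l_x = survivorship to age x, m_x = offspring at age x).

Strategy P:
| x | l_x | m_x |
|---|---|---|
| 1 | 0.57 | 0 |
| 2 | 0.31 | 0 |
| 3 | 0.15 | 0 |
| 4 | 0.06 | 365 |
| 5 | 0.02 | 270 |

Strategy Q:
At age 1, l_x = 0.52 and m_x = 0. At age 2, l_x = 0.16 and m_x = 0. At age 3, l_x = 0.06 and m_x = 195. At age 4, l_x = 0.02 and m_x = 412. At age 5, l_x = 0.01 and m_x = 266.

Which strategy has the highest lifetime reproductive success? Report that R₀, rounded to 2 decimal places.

27.30

Strategy P: R₀ = 0.57×0 + 0.31×0 + 0.15×0 + 0.06×365 + 0.02×270 = 27.3000
Strategy Q: R₀ = 0.52×0 + 0.16×0 + 0.06×195 + 0.02×412 + 0.01×266 = 22.6000
Highest R₀: strategy P with 27.3000.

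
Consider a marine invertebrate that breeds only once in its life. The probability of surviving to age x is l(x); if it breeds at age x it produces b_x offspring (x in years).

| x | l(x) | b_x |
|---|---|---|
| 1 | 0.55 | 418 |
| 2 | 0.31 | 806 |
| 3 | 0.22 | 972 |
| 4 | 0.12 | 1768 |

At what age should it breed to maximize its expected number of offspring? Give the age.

2

Expected offspring if breeding at age x = l(x) × b_x:
  age 1: 0.55 × 418 = 229.900
  age 2: 0.31 × 806 = 249.860
  age 3: 0.22 × 972 = 213.840
  age 4: 0.12 × 1768 = 212.160
Maximum at age 2 (249.860).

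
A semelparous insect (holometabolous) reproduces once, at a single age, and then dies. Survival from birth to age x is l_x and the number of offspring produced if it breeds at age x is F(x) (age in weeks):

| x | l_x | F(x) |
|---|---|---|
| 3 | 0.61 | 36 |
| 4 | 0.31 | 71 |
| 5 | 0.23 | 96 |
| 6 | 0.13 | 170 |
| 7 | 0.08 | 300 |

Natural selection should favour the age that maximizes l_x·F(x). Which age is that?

7

Expected offspring if breeding at age x = l_x × F(x):
  age 3: 0.61 × 36 = 21.960
  age 4: 0.31 × 71 = 22.010
  age 5: 0.23 × 96 = 22.080
  age 6: 0.13 × 170 = 22.100
  age 7: 0.08 × 300 = 24.000
Maximum at age 7 (24.000).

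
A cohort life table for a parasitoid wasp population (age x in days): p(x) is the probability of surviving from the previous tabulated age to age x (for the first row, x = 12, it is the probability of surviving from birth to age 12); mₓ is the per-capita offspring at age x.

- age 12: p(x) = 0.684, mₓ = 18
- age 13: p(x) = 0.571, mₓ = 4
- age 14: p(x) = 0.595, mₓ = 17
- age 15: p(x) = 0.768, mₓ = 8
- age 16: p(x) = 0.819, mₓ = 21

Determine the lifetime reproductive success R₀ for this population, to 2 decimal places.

Survivorship from birth: l_x = p_12·p_13·…·p_x.
  l_12 = 0.68400
  l_13 = 0.39056
  l_14 = 0.23239
  l_15 = 0.17847
  l_16 = 0.14617
R₀ = Σ l_x mₓ:
  age 12: 0.68400 × 18 = 12.3120
  age 13: 0.39056 × 4 = 1.5622
  age 14: 0.23239 × 17 = 3.9506
  age 15: 0.17847 × 8 = 1.4278
  age 16: 0.14617 × 21 = 3.0696
R₀ = 12.3120 + 1.5622 + 3.9506 + 1.4278 + 3.0696 = 22.3222

22.32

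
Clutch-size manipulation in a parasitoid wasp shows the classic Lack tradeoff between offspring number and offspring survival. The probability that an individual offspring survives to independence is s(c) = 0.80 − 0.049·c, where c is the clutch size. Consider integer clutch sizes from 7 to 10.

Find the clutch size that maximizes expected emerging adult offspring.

8

Expected emerging adult offspring = c × s(c):
  c=7: 7 × 0.457 = 3.199
  c=8: 8 × 0.408 = 3.264
  c=9: 9 × 0.359 = 3.231
  c=10: 10 × 0.310 = 3.100
Maximum at c = 8 (3.264 emerging adult offspring).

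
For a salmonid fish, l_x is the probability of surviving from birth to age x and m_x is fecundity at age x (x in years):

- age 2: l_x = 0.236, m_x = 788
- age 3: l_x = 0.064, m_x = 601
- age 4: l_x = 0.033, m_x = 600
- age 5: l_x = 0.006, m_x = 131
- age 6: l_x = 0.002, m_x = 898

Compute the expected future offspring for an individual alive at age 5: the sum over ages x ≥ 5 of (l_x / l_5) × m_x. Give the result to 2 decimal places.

430.33

l_5 = 0.006. Conditional survival from age 5 to x is l_x / l_5.
  x=5: (0.006/0.006) × 131 = 131.0000
  x=6: (0.002/0.006) × 898 = 299.3333
Sum = 131.0000 + 299.3333 = 430.3333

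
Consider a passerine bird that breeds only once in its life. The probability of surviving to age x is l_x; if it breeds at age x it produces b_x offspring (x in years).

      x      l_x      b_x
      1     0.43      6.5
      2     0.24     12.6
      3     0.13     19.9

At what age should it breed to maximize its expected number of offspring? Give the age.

Expected offspring if breeding at age x = l_x × b_x:
  age 1: 0.43 × 6.5 = 2.795
  age 2: 0.24 × 12.6 = 3.024
  age 3: 0.13 × 19.9 = 2.587
Maximum at age 2 (3.024).

2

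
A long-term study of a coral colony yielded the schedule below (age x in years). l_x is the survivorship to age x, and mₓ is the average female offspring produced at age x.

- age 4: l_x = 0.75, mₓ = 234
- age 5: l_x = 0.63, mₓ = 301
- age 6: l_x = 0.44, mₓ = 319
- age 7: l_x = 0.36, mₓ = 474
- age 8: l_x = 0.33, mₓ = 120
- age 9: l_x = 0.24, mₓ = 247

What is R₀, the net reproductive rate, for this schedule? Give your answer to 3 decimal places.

R₀ = Σ l_x mₓ:
  age 4: 0.75 × 234 = 175.5000
  age 5: 0.63 × 301 = 189.6300
  age 6: 0.44 × 319 = 140.3600
  age 7: 0.36 × 474 = 170.6400
  age 8: 0.33 × 120 = 39.6000
  age 9: 0.24 × 247 = 59.2800
R₀ = 175.5000 + 189.6300 + 140.3600 + 170.6400 + 39.6000 + 59.2800 = 775.0100

775.010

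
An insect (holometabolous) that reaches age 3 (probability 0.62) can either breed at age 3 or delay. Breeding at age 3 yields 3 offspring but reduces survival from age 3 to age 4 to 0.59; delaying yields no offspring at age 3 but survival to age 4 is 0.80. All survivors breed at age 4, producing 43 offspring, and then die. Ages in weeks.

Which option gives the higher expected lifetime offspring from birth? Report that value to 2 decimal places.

breed at age 3: R₀ = 0.62 × (3 + 0.59 × 43) = 0.62 × 28.3700 = 17.5894
delay to age 4: R₀ = 0.62 × (0.80 × 43) = 0.62 × 34.4000 = 21.3280
Higher: delay to age 4 (21.3280).

21.33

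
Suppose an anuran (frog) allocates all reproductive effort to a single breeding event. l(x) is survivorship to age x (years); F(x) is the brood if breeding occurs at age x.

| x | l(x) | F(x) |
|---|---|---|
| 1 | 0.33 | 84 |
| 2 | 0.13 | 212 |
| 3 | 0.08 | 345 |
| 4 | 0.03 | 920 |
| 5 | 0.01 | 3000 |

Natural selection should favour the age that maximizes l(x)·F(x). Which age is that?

Expected offspring if breeding at age x = l(x) × F(x):
  age 1: 0.33 × 84 = 27.720
  age 2: 0.13 × 212 = 27.560
  age 3: 0.08 × 345 = 27.600
  age 4: 0.03 × 920 = 27.600
  age 5: 0.01 × 3000 = 30.000
Maximum at age 5 (30.000).

5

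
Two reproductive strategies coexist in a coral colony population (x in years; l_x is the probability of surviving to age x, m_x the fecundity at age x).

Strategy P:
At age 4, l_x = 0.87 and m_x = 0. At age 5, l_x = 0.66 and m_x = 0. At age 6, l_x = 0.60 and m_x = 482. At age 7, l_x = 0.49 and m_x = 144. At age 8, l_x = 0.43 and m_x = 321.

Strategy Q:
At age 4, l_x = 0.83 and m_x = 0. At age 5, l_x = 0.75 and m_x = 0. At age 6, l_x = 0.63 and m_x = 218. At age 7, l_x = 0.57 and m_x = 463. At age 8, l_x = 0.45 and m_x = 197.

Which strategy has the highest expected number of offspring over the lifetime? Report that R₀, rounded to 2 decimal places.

Strategy P: R₀ = 0.87×0 + 0.66×0 + 0.60×482 + 0.49×144 + 0.43×321 = 497.7900
Strategy Q: R₀ = 0.83×0 + 0.75×0 + 0.63×218 + 0.57×463 + 0.45×197 = 489.9000
Highest R₀: strategy P with 497.7900.

497.79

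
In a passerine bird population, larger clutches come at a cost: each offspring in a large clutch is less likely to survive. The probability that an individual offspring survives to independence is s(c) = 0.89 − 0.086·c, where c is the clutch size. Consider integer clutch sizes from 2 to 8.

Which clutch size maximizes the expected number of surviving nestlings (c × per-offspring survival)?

Expected surviving nestlings = c × s(c):
  c=2: 2 × 0.718 = 1.436
  c=3: 3 × 0.632 = 1.896
  c=4: 4 × 0.546 = 2.184
  c=5: 5 × 0.460 = 2.300
  c=6: 6 × 0.374 = 2.244
  c=7: 7 × 0.288 = 2.016
  c=8: 8 × 0.202 = 1.616
Maximum at c = 5 (2.300 surviving nestlings).

5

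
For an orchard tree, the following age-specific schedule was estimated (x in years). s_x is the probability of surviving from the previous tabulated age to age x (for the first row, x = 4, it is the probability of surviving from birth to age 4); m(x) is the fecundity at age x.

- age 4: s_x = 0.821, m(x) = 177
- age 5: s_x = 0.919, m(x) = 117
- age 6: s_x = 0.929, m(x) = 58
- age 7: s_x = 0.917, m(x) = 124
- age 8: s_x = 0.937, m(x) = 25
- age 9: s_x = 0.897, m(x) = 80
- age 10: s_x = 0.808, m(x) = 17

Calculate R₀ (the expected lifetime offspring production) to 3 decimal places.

419.644

Survivorship from birth: l_x = s_4·s_5·…·s_x.
  l_4 = 0.82100
  l_5 = 0.75450
  l_6 = 0.70093
  l_7 = 0.64275
  l_8 = 0.60226
  l_9 = 0.54023
  l_10 = 0.43650
R₀ = Σ l_x m(x):
  age 4: 0.82100 × 177 = 145.3170
  age 5: 0.75450 × 117 = 88.2765
  age 6: 0.70093 × 58 = 40.6539
  age 7: 0.64275 × 124 = 79.7010
  age 8: 0.60226 × 25 = 15.0565
  age 9: 0.54023 × 80 = 43.2184
  age 10: 0.43650 × 17 = 7.4205
R₀ = 145.3170 + 88.2765 + 40.6539 + 79.7010 + 15.0565 + 43.2184 + 7.4205 = 419.6438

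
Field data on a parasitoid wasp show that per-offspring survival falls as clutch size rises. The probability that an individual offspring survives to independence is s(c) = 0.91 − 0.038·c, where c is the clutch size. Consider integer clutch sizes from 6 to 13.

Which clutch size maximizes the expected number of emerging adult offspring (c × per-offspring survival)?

Expected emerging adult offspring = c × s(c):
  c=6: 6 × 0.682 = 4.092
  c=7: 7 × 0.644 = 4.508
  c=8: 8 × 0.606 = 4.848
  c=9: 9 × 0.568 = 5.112
  c=10: 10 × 0.530 = 5.300
  c=11: 11 × 0.492 = 5.412
  c=12: 12 × 0.454 = 5.448
  c=13: 13 × 0.416 = 5.408
Maximum at c = 12 (5.448 emerging adult offspring).

12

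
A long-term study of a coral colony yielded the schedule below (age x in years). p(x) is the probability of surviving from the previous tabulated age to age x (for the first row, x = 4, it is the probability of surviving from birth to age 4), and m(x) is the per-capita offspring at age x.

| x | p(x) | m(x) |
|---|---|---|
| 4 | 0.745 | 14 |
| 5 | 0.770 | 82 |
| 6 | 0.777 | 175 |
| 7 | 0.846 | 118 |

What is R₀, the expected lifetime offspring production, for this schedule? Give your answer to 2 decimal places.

Survivorship from birth: l_x = p_4·p_5·…·p_x.
  l_4 = 0.74500
  l_5 = 0.57365
  l_6 = 0.44573
  l_7 = 0.37708
R₀ = Σ l_x m(x):
  age 4: 0.74500 × 14 = 10.4300
  age 5: 0.57365 × 82 = 47.0393
  age 6: 0.44573 × 175 = 78.0028
  age 7: 0.37708 × 118 = 44.4954
R₀ = 10.4300 + 47.0393 + 78.0028 + 44.4954 = 179.9675

179.97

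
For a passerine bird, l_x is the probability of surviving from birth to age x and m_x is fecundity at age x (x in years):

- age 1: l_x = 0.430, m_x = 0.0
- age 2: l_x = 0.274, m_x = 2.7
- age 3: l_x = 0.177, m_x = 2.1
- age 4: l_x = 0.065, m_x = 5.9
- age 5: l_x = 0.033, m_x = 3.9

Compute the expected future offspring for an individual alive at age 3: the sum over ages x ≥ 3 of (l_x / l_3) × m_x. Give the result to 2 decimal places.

l_3 = 0.177. Conditional survival from age 3 to x is l_x / l_3.
  x=3: (0.177/0.177) × 2.1 = 2.1000
  x=4: (0.065/0.177) × 5.9 = 2.1667
  x=5: (0.033/0.177) × 3.9 = 0.7271
Sum = 2.1000 + 2.1667 + 0.7271 = 4.9938

4.99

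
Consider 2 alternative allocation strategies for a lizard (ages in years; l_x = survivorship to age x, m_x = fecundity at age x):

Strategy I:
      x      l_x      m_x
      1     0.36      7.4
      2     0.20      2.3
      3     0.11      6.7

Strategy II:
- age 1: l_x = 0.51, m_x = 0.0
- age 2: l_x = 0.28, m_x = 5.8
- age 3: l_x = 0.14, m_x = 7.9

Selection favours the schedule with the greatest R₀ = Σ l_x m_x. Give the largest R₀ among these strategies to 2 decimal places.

Strategy I: R₀ = 0.36×7.4 + 0.20×2.3 + 0.11×6.7 = 3.8610
Strategy II: R₀ = 0.51×0.0 + 0.28×5.8 + 0.14×7.9 = 2.7300
Highest R₀: strategy I with 3.8610.

3.86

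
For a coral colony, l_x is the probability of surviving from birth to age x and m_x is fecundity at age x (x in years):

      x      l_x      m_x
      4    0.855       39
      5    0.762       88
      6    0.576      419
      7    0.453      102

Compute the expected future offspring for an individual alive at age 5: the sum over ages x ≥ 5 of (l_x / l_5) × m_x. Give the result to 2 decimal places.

l_5 = 0.762. Conditional survival from age 5 to x is l_x / l_5.
  x=5: (0.762/0.762) × 88 = 88.0000
  x=6: (0.576/0.762) × 419 = 316.7244
  x=7: (0.453/0.762) × 102 = 60.6378
Sum = 88.0000 + 316.7244 + 60.6378 = 465.3622

465.36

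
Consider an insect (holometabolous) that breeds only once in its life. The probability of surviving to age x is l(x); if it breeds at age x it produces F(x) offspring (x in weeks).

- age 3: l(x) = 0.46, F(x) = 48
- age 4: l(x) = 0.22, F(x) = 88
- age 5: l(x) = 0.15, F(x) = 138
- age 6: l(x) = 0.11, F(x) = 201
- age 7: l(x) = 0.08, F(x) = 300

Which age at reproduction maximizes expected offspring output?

7

Expected offspring if breeding at age x = l(x) × F(x):
  age 3: 0.46 × 48 = 22.080
  age 4: 0.22 × 88 = 19.360
  age 5: 0.15 × 138 = 20.700
  age 6: 0.11 × 201 = 22.110
  age 7: 0.08 × 300 = 24.000
Maximum at age 7 (24.000).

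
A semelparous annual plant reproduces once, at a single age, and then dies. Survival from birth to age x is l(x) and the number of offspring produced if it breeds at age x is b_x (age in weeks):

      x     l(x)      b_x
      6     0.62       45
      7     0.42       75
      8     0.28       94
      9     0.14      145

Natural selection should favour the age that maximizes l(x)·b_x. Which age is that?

Expected offspring if breeding at age x = l(x) × b_x:
  age 6: 0.62 × 45 = 27.900
  age 7: 0.42 × 75 = 31.500
  age 8: 0.28 × 94 = 26.320
  age 9: 0.14 × 145 = 20.300
Maximum at age 7 (31.500).

7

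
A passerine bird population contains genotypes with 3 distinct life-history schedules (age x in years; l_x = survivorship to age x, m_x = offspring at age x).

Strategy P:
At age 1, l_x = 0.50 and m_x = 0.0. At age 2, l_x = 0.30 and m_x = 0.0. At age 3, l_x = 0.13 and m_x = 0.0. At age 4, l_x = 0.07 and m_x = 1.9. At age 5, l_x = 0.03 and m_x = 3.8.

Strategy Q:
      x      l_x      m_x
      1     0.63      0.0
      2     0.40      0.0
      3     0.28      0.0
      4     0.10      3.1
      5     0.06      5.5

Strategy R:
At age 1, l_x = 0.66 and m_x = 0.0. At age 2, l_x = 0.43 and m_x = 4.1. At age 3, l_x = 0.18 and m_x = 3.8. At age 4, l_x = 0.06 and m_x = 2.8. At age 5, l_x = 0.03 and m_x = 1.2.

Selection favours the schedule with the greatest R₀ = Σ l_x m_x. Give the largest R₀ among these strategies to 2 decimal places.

Strategy P: R₀ = 0.50×0.0 + 0.30×0.0 + 0.13×0.0 + 0.07×1.9 + 0.03×3.8 = 0.2470
Strategy Q: R₀ = 0.63×0.0 + 0.40×0.0 + 0.28×0.0 + 0.10×3.1 + 0.06×5.5 = 0.6400
Strategy R: R₀ = 0.66×0.0 + 0.43×4.1 + 0.18×3.8 + 0.06×2.8 + 0.03×1.2 = 2.6510
Highest R₀: strategy R with 2.6510.

2.65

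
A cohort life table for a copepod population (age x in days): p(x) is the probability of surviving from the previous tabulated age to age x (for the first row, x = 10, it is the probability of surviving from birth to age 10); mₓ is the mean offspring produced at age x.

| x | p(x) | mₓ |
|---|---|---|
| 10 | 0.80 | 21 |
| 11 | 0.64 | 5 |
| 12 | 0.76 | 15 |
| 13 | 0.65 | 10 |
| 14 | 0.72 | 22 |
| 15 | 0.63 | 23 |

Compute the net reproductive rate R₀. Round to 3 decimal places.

Survivorship from birth: l_x = p_10·p_11·…·p_x.
  l_10 = 0.80000
  l_11 = 0.51200
  l_12 = 0.38912
  l_13 = 0.25293
  l_14 = 0.18211
  l_15 = 0.11473
R₀ = Σ l_x mₓ:
  age 10: 0.80000 × 21 = 16.8000
  age 11: 0.51200 × 5 = 2.5600
  age 12: 0.38912 × 15 = 5.8368
  age 13: 0.25293 × 10 = 2.5293
  age 14: 0.18211 × 22 = 4.0064
  age 15: 0.11473 × 23 = 2.6388
R₀ = 16.8000 + 2.5600 + 5.8368 + 2.5293 + 4.0064 + 2.6388 = 34.3713

34.371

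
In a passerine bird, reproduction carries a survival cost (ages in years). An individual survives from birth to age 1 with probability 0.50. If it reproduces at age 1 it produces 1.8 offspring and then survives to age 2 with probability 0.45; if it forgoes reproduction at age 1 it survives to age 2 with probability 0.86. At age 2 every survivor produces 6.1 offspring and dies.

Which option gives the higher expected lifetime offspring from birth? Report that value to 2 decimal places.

2.62

breed at age 1: R₀ = 0.50 × (1.8 + 0.45 × 6.1) = 0.50 × 4.5450 = 2.2725
delay to age 2: R₀ = 0.50 × (0.86 × 6.1) = 0.50 × 5.2460 = 2.6230
Higher: delay to age 2 (2.6230).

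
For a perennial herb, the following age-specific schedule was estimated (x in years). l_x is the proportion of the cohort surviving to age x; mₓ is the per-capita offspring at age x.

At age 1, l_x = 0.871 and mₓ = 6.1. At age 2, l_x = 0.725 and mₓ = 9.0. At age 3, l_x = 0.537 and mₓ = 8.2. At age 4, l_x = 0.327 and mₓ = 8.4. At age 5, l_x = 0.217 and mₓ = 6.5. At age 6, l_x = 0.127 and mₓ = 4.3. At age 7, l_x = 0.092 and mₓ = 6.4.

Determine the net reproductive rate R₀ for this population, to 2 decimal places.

R₀ = Σ l_x mₓ:
  age 1: 0.871 × 6.1 = 5.3131
  age 2: 0.725 × 9.0 = 6.5250
  age 3: 0.537 × 8.2 = 4.4034
  age 4: 0.327 × 8.4 = 2.7468
  age 5: 0.217 × 6.5 = 1.4105
  age 6: 0.127 × 4.3 = 0.5461
  age 7: 0.092 × 6.4 = 0.5888
R₀ = 5.3131 + 6.5250 + 4.4034 + 2.7468 + 1.4105 + 0.5461 + 0.5888 = 21.5337

21.53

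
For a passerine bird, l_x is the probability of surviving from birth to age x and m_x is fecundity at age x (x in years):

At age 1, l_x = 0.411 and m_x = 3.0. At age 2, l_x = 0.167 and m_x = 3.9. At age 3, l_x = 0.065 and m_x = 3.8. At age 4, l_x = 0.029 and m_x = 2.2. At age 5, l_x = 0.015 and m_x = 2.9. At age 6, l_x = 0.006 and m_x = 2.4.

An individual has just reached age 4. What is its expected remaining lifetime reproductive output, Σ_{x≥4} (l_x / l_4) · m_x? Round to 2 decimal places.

4.20

l_4 = 0.029. Conditional survival from age 4 to x is l_x / l_4.
  x=4: (0.029/0.029) × 2.2 = 2.2000
  x=5: (0.015/0.029) × 2.9 = 1.5000
  x=6: (0.006/0.029) × 2.4 = 0.4966
Sum = 2.2000 + 1.5000 + 0.4966 = 4.1966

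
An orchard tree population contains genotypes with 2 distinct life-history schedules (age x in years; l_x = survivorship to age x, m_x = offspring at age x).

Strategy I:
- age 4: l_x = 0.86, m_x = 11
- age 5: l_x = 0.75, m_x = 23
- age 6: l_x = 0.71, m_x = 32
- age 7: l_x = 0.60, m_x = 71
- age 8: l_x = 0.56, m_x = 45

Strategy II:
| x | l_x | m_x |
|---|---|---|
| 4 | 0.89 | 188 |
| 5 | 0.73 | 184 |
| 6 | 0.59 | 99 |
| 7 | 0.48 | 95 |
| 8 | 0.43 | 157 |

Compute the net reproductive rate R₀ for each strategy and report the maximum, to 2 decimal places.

473.16

Strategy I: R₀ = 0.86×11 + 0.75×23 + 0.71×32 + 0.60×71 + 0.56×45 = 117.2300
Strategy II: R₀ = 0.89×188 + 0.73×184 + 0.59×99 + 0.48×95 + 0.43×157 = 473.1600
Highest R₀: strategy II with 473.1600.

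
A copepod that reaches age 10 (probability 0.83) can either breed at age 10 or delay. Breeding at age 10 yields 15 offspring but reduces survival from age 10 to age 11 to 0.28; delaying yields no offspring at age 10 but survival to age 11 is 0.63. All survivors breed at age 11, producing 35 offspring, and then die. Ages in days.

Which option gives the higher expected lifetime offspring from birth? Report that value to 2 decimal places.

breed at age 10: R₀ = 0.83 × (15 + 0.28 × 35) = 0.83 × 24.8000 = 20.5840
delay to age 11: R₀ = 0.83 × (0.63 × 35) = 0.83 × 22.0500 = 18.3015
Higher: breed at age 10 (20.5840).

20.58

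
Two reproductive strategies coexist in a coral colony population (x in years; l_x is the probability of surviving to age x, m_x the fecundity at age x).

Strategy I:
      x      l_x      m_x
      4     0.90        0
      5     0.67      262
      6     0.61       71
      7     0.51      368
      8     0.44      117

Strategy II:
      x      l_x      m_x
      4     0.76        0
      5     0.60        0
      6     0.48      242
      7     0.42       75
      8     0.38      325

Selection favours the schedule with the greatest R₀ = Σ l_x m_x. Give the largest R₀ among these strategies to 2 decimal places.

Strategy I: R₀ = 0.90×0 + 0.67×262 + 0.61×71 + 0.51×368 + 0.44×117 = 458.0100
Strategy II: R₀ = 0.76×0 + 0.60×0 + 0.48×242 + 0.42×75 + 0.38×325 = 271.1600
Highest R₀: strategy I with 458.0100.

458.01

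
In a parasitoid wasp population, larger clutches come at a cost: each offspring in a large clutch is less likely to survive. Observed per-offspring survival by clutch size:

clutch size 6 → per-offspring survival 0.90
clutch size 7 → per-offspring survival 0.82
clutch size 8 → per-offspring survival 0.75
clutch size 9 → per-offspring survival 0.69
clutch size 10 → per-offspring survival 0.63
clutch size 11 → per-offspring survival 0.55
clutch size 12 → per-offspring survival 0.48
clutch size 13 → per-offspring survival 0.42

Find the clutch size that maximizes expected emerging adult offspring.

Expected emerging adult offspring = c × s(c):
  c=6: 6 × 0.90 = 5.400
  c=7: 7 × 0.82 = 5.740
  c=8: 8 × 0.75 = 6.000
  c=9: 9 × 0.69 = 6.210
  c=10: 10 × 0.63 = 6.300
  c=11: 11 × 0.55 = 6.050
  c=12: 12 × 0.48 = 5.760
  c=13: 13 × 0.42 = 5.460
Maximum at c = 10 (6.300 emerging adult offspring).

10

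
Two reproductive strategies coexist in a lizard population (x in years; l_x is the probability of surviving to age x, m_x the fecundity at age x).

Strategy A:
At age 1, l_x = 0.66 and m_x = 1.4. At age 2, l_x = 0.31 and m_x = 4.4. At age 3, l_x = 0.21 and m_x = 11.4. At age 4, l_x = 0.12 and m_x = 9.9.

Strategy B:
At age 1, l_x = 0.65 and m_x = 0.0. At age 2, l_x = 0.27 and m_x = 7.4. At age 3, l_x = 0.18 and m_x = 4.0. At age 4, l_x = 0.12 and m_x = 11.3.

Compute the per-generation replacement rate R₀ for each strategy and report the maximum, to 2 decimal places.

5.87

Strategy A: R₀ = 0.66×1.4 + 0.31×4.4 + 0.21×11.4 + 0.12×9.9 = 5.8700
Strategy B: R₀ = 0.65×0.0 + 0.27×7.4 + 0.18×4.0 + 0.12×11.3 = 4.0740
Highest R₀: strategy A with 5.8700.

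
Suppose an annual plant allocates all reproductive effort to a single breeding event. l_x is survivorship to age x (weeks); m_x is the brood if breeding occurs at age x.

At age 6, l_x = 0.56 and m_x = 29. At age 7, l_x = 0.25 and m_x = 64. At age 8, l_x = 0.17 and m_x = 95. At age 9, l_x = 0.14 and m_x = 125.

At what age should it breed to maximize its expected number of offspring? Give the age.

Expected offspring if breeding at age x = l_x × m_x:
  age 6: 0.56 × 29 = 16.240
  age 7: 0.25 × 64 = 16.000
  age 8: 0.17 × 95 = 16.150
  age 9: 0.14 × 125 = 17.500
Maximum at age 9 (17.500).

9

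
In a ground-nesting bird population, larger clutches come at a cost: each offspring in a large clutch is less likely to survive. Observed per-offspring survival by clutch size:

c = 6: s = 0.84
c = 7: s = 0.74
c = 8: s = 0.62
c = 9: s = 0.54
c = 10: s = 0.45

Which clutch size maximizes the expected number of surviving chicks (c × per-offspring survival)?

Expected surviving chicks = c × s(c):
  c=6: 6 × 0.84 = 5.040
  c=7: 7 × 0.74 = 5.180
  c=8: 8 × 0.62 = 4.960
  c=9: 9 × 0.54 = 4.860
  c=10: 10 × 0.45 = 4.500
Maximum at c = 7 (5.180 surviving chicks).

7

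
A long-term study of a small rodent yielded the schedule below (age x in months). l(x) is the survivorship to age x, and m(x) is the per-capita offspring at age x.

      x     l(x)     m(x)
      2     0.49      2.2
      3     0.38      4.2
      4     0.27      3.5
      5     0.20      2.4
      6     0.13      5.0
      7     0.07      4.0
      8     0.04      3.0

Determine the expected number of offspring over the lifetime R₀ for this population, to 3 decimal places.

5.149

R₀ = Σ l(x) m(x):
  age 2: 0.49 × 2.2 = 1.0780
  age 3: 0.38 × 4.2 = 1.5960
  age 4: 0.27 × 3.5 = 0.9450
  age 5: 0.20 × 2.4 = 0.4800
  age 6: 0.13 × 5.0 = 0.6500
  age 7: 0.07 × 4.0 = 0.2800
  age 8: 0.04 × 3.0 = 0.1200
R₀ = 1.0780 + 1.5960 + 0.9450 + 0.4800 + 0.6500 + 0.2800 + 0.1200 = 5.1490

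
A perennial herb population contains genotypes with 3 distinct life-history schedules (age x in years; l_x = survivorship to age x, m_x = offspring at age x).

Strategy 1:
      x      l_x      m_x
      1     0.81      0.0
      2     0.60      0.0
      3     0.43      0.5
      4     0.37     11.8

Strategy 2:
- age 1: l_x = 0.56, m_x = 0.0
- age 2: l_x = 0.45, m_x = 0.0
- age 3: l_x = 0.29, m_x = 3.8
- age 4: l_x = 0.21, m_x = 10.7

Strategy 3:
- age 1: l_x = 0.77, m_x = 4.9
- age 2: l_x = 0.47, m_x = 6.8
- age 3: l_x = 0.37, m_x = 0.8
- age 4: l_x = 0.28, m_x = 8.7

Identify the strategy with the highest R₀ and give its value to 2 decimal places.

9.70

Strategy 1: R₀ = 0.81×0.0 + 0.60×0.0 + 0.43×0.5 + 0.37×11.8 = 4.5810
Strategy 2: R₀ = 0.56×0.0 + 0.45×0.0 + 0.29×3.8 + 0.21×10.7 = 3.3490
Strategy 3: R₀ = 0.77×4.9 + 0.47×6.8 + 0.37×0.8 + 0.28×8.7 = 9.7010
Highest R₀: strategy 3 with 9.7010.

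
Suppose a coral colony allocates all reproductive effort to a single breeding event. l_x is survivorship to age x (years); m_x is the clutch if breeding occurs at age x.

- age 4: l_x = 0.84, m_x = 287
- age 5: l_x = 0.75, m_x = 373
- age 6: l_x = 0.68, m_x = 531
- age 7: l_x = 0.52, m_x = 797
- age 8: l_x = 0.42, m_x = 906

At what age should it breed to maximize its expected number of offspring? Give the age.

7

Expected offspring if breeding at age x = l_x × m_x:
  age 4: 0.84 × 287 = 241.080
  age 5: 0.75 × 373 = 279.750
  age 6: 0.68 × 531 = 361.080
  age 7: 0.52 × 797 = 414.440
  age 8: 0.42 × 906 = 380.520
Maximum at age 7 (414.440).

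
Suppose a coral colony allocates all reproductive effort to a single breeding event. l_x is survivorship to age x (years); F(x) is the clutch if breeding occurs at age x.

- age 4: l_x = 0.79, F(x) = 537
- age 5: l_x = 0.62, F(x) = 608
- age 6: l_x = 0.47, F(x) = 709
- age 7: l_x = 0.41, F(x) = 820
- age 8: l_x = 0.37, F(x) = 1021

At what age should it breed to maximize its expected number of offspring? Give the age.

Expected offspring if breeding at age x = l_x × F(x):
  age 4: 0.79 × 537 = 424.230
  age 5: 0.62 × 608 = 376.960
  age 6: 0.47 × 709 = 333.230
  age 7: 0.41 × 820 = 336.200
  age 8: 0.37 × 1021 = 377.770
Maximum at age 4 (424.230).

4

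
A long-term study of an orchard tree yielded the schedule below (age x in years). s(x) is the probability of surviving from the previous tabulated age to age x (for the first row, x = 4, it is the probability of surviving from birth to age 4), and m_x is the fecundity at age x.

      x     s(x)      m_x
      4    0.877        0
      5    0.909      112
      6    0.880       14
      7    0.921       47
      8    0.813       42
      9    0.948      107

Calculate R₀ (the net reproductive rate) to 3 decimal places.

204.819

Survivorship from birth: l_x = s_4·s_5·…·s_x.
  l_4 = 0.87700
  l_5 = 0.79719
  l_6 = 0.70153
  l_7 = 0.64611
  l_8 = 0.52529
  l_9 = 0.49797
R₀ = Σ l_x m_x:
  age 4: 0.87700 × 0 = 0.0000
  age 5: 0.79719 × 112 = 89.2853
  age 6: 0.70153 × 14 = 9.8214
  age 7: 0.64611 × 47 = 30.3672
  age 8: 0.52529 × 42 = 22.0622
  age 9: 0.49797 × 107 = 53.2828
R₀ = 0.0000 + 89.2853 + 9.8214 + 30.3672 + 22.0622 + 53.2828 = 204.8188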